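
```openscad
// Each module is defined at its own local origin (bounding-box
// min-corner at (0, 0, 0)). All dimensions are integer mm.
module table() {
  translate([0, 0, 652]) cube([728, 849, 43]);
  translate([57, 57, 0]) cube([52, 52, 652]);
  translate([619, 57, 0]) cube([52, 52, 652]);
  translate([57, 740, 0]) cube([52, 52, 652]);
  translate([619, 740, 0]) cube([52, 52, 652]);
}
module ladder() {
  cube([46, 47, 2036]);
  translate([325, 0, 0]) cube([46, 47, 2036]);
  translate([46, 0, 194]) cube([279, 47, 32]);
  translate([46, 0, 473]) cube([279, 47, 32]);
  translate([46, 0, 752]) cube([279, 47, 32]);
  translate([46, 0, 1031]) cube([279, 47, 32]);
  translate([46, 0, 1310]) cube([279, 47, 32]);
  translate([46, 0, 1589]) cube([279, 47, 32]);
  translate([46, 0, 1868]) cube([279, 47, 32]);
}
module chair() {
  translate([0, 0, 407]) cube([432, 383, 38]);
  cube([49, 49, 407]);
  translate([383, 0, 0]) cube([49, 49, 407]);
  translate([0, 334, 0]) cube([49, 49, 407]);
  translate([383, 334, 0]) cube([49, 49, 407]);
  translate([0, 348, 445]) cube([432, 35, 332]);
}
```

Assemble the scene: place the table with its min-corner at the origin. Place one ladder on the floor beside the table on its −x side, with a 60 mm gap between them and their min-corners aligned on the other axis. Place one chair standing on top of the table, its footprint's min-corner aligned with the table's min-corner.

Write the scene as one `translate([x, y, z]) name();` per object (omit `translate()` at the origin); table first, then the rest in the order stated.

table();
translate([-431, 0, 0]) ladder();
translate([0, 0, 695]) chair();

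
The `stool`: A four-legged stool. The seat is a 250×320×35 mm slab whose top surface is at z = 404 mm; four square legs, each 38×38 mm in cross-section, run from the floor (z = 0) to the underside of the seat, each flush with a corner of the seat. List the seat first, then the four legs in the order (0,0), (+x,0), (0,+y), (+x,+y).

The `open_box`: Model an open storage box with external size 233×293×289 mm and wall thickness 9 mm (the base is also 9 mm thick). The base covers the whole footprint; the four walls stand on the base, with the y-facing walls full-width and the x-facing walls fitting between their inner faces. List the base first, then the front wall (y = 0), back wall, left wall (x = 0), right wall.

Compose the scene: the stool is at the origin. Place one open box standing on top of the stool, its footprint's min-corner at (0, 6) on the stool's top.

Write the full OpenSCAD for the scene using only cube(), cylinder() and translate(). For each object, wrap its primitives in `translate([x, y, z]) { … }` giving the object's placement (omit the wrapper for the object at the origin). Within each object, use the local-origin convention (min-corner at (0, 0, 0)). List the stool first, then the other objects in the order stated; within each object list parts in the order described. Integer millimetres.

translate([0, 0, 369]) cube([250, 320, 35]);
cube([38, 38, 369]);
translate([212, 0, 0]) cube([38, 38, 369]);
translate([0, 282, 0]) cube([38, 38, 369]);
translate([212, 282, 0]) cube([38, 38, 369]);
translate([0, 6, 404]) {
  cube([233, 293, 9]);
  translate([0, 0, 9]) cube([233, 9, 280]);
  translate([0, 284, 9]) cube([233, 9, 280]);
  translate([0, 9, 9]) cube([9, 275, 280]);
  translate([224, 9, 9]) cube([9, 275, 280]);
}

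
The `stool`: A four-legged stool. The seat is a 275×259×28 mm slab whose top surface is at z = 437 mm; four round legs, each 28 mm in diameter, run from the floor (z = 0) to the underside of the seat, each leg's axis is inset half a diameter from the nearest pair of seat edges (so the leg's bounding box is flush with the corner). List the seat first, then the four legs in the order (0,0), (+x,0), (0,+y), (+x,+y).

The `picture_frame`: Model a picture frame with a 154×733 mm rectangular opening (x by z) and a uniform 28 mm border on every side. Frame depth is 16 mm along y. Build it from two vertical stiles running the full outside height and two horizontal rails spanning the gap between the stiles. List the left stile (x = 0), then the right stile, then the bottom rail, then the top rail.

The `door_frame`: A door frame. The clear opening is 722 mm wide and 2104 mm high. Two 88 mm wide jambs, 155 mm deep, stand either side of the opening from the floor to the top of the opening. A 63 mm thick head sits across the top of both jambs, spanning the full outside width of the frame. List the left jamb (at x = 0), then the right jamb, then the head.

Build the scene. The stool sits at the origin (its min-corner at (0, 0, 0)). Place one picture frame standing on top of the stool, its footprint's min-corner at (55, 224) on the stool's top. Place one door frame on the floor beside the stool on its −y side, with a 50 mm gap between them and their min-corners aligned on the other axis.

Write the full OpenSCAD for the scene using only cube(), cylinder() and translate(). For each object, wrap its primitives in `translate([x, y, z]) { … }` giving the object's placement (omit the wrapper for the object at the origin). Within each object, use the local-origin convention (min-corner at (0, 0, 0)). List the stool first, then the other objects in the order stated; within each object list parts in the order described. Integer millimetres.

translate([0, 0, 409]) cube([275, 259, 28]);
translate([14, 14, 0]) cylinder(h = 409, r = 14);
translate([261, 14, 0]) cylinder(h = 409, r = 14);
translate([14, 245, 0]) cylinder(h = 409, r = 14);
translate([261, 245, 0]) cylinder(h = 409, r = 14);
translate([55, 224, 437]) {
  cube([28, 16, 789]);
  translate([182, 0, 0]) cube([28, 16, 789]);
  translate([28, 0, 0]) cube([154, 16, 28]);
  translate([28, 0, 761]) cube([154, 16, 28]);
}
translate([0, -205, 0]) {
  cube([88, 155, 2104]);
  translate([810, 0, 0]) cube([88, 155, 2104]);
  translate([0, 0, 2104]) cube([898, 155, 63]);
}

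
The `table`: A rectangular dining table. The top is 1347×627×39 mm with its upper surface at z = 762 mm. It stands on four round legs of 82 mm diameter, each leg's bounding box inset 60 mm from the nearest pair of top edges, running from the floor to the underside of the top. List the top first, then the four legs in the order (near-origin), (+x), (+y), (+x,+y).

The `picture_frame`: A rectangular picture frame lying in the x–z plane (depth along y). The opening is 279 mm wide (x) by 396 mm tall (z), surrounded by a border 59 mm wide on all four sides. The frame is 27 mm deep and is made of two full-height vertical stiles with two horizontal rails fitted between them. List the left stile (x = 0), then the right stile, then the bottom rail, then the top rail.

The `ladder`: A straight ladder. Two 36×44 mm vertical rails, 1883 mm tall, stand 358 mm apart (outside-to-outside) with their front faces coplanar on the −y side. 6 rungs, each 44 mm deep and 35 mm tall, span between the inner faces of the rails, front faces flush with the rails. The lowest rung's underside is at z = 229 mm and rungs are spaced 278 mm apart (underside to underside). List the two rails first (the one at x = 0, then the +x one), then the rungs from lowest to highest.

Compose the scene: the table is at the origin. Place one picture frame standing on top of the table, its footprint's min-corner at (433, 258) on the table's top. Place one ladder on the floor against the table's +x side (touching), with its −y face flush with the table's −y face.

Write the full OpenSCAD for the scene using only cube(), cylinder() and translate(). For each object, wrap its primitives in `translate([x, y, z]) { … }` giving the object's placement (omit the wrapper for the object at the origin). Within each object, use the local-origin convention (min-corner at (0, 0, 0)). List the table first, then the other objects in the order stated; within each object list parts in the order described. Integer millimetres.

translate([0, 0, 723]) cube([1347, 627, 39]);
translate([101, 101, 0]) cylinder(h = 723, r = 41);
translate([1246, 101, 0]) cylinder(h = 723, r = 41);
translate([101, 526, 0]) cylinder(h = 723, r = 41);
translate([1246, 526, 0]) cylinder(h = 723, r = 41);
translate([433, 258, 762]) {
  cube([59, 27, 514]);
  translate([338, 0, 0]) cube([59, 27, 514]);
  translate([59, 0, 0]) cube([279, 27, 59]);
  translate([59, 0, 455]) cube([279, 27, 59]);
}
translate([1347, 0, 0]) {
  cube([36, 44, 1883]);
  translate([322, 0, 0]) cube([36, 44, 1883]);
  translate([36, 0, 229]) cube([286, 44, 35]);
  translate([36, 0, 507]) cube([286, 44, 35]);
  translate([36, 0, 785]) cube([286, 44, 35]);
  translate([36, 0, 1063]) cube([286, 44, 35]);
  translate([36, 0, 1341]) cube([286, 44, 35]);
  translate([36, 0, 1619]) cube([286, 44, 35]);
}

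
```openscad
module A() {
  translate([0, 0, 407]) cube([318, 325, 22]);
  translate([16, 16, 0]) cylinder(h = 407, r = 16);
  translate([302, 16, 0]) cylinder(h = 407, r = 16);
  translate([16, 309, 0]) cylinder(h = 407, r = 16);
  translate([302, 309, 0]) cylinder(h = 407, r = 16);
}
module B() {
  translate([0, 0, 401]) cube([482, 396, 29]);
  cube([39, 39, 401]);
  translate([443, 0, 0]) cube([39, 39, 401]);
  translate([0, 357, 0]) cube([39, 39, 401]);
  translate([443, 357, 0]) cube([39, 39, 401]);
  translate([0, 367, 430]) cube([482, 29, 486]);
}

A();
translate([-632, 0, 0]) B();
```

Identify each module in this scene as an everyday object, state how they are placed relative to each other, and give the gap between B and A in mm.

The chair's nearest face is 150 mm from the stool's −x face.

A is a stool. B is a chair. The chair is on the floor beside the stool on its −x side. The gap between the chair and the stool is 150 mm.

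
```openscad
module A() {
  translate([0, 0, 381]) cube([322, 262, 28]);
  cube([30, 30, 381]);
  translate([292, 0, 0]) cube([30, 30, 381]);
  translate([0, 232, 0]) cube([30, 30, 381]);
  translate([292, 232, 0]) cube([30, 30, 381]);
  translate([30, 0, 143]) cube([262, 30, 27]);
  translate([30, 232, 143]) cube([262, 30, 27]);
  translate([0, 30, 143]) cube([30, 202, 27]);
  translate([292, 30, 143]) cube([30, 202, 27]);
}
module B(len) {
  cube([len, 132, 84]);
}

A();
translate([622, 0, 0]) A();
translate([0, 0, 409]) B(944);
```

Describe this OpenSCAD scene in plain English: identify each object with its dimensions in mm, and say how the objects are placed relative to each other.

A is a four-legged stool. The seat is a 322×262×28 mm slab whose top surface is at z = 409 mm; four square legs, each 30×30 mm in cross-section, run from the floor (z = 0) to the underside of the seat, each flush with a corner of the seat. Four stretchers, 30 mm wide and 27 mm tall, connect adjacent legs with their undersides at z = 143 mm, each running between the inner faces of the legs it joins and aligned with the legs' outer faces on the other axis.

B is a rectangular beam 944 mm long (x), 132 mm deep (y), 84 mm thick (z).

The beam spans the tops of two stools placed 300 mm apart, resting at z = 409 mm.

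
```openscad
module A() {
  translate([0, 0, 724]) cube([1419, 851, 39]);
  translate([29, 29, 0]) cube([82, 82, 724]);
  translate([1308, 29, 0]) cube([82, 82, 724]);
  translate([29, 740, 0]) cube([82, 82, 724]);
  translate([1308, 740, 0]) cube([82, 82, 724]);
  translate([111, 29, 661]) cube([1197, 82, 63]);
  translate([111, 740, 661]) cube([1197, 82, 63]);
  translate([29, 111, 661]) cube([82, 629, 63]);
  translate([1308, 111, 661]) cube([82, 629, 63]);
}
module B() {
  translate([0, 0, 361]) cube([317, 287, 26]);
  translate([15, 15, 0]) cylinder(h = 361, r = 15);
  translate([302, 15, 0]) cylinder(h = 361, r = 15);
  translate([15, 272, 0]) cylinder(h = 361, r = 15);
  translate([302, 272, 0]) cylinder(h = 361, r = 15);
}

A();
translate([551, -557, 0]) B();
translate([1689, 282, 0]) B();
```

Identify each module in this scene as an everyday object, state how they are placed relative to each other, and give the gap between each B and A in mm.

Each stool's nearest face is 270 mm from the table's bounding box.

A is a table. B is a stool. Two stools sit around the table at the −y, +x sides. The gap between each stool and the table is 270 mm.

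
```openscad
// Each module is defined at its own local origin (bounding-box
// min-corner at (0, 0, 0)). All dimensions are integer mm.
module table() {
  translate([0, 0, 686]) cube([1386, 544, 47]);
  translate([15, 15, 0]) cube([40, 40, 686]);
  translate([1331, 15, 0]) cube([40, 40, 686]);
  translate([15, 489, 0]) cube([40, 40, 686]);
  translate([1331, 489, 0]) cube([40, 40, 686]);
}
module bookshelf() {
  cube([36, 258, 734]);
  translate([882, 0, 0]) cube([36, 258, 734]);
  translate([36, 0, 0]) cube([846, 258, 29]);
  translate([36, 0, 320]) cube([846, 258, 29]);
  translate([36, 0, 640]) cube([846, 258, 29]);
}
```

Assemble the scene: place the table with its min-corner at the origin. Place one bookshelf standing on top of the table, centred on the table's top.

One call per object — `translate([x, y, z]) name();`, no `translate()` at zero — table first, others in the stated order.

table();
translate([234, 143, 733]) bookshelf();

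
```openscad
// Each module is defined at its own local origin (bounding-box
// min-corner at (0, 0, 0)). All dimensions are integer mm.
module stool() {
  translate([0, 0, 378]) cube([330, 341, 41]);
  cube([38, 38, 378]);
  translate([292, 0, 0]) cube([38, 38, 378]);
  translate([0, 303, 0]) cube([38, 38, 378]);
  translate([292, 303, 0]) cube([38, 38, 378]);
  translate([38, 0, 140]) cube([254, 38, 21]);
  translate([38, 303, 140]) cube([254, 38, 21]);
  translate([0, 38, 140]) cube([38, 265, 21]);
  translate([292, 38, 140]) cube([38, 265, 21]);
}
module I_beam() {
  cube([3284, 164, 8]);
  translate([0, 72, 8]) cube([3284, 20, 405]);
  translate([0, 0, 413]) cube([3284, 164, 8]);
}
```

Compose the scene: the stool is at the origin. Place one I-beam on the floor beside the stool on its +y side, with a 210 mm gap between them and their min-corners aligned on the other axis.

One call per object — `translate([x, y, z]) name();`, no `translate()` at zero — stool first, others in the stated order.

stool();
translate([0, 551, 0]) I_beam();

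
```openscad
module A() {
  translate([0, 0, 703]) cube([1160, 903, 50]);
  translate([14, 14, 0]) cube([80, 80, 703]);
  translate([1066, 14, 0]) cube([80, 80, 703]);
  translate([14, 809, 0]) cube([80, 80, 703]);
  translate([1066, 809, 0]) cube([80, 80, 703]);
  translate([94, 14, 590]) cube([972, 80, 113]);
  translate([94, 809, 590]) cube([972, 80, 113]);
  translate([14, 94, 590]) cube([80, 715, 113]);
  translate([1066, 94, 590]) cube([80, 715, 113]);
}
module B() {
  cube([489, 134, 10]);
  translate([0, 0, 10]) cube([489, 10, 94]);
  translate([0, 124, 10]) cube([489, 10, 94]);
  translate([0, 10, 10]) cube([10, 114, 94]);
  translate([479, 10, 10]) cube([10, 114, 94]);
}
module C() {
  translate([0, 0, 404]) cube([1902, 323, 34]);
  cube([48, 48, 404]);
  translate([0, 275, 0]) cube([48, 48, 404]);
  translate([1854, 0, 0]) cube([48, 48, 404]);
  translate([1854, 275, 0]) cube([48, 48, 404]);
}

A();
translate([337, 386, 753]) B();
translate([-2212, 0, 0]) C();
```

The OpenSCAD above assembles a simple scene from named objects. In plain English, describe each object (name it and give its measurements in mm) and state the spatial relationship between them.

A is a table with a 1160×903 mm rectangular top, 50 mm thick, top surface at z = 753 mm, supported by four 80×80 mm square legs, each inset 14 mm from the nearest pair of top edges, running from the floor. Four apron rails, 80 mm thick and 113 mm tall, run between adjacent legs with their top edges flush with the underside of the top and their outer faces flush with the legs' outer faces.

B is an open-topped rectangular box: outside dimensions 489×134×104 mm, with a uniform wall and base thickness of 10 mm. The base is a full 489×134 slab on the floor; four walls sit on top of the base. The front and back walls (the −y and +y sides) span the full width; the two side walls fit between them.

C is a bench: a 1902×323 mm seat slab, 34 mm thick, top at z = 438 mm, on four 48×48 mm square legs flush with the seat corners and standing on z = 0.

The open box is on top of the table. The bench is on the floor beside the table on its −x side.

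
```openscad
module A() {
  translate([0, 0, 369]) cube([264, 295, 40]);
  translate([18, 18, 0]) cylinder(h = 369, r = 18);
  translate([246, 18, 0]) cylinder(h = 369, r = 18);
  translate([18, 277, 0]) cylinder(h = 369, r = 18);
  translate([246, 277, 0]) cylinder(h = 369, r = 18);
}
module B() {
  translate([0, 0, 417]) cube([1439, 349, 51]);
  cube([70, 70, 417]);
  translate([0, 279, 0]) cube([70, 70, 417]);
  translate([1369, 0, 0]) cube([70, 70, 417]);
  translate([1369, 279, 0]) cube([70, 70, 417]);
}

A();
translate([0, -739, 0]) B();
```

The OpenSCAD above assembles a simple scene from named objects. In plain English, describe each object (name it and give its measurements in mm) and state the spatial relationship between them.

A is a four-legged stool. The seat is a 264×295×40 mm slab whose top surface is at z = 409 mm; four round legs, each 36 mm in diameter, run from the floor (z = 0) to the underside of the seat, each leg's axis is inset half a diameter from the nearest pair of seat edges (so the leg's bounding box is flush with the corner).

B is a long wooden bench with a 1439 mm (x) × 349 mm (y) seat, 51 mm thick, its top surface 468 mm above the floor. Four 70 mm square legs at the seat corners, flush with the edges, run from z = 0 to the seat underside.

The bench is on the floor beside the stool on its −y side.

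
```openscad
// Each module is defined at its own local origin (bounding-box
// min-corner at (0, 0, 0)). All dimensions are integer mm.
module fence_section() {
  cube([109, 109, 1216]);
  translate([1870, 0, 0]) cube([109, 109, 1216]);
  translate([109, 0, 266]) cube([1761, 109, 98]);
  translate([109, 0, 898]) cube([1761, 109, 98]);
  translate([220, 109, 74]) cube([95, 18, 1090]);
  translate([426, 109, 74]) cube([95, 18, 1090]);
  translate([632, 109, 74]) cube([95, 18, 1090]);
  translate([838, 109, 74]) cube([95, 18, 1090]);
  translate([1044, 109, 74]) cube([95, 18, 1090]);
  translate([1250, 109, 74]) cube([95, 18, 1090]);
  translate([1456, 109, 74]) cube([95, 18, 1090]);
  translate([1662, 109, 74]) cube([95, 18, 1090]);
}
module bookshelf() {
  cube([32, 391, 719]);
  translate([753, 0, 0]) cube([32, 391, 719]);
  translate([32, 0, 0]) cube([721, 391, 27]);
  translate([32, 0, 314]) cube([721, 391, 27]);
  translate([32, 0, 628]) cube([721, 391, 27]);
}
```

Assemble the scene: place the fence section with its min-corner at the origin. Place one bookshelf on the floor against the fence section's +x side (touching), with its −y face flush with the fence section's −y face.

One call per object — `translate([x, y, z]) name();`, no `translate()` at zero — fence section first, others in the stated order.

fence_section();
translate([1979, 0, 0]) bookshelf();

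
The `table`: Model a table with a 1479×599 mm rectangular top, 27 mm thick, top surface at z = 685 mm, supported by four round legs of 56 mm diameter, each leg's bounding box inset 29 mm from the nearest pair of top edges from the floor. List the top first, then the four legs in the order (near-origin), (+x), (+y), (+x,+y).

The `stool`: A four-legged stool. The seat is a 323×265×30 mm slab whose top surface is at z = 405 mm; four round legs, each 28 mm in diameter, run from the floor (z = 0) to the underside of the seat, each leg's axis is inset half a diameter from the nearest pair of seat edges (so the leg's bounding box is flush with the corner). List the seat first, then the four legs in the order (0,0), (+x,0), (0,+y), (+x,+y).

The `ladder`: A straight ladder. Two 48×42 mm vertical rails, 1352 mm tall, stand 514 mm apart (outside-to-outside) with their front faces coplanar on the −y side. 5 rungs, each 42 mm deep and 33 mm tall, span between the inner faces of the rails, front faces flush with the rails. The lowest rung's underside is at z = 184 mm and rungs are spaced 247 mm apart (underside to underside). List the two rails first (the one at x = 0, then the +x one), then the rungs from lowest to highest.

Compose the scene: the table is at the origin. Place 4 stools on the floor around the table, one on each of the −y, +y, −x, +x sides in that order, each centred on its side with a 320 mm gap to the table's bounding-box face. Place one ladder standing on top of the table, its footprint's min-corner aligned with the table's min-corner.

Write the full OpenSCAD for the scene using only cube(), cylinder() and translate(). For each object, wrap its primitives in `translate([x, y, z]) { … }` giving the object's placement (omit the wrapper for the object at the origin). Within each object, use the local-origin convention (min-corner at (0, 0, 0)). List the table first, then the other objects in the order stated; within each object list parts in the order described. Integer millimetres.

translate([0, 0, 658]) cube([1479, 599, 27]);
translate([57, 57, 0]) cylinder(h = 658, r = 28);
translate([1422, 57, 0]) cylinder(h = 658, r = 28);
translate([57, 542, 0]) cylinder(h = 658, r = 28);
translate([1422, 542, 0]) cylinder(h = 658, r = 28);
translate([578, -585, 0]) {
  translate([0, 0, 375]) cube([323, 265, 30]);
  translate([14, 14, 0]) cylinder(h = 375, r = 14);
  translate([309, 14, 0]) cylinder(h = 375, r = 14);
  translate([14, 251, 0]) cylinder(h = 375, r = 14);
  translate([309, 251, 0]) cylinder(h = 375, r = 14);
}
translate([578, 919, 0]) {
  translate([0, 0, 375]) cube([323, 265, 30]);
  translate([14, 14, 0]) cylinder(h = 375, r = 14);
  translate([309, 14, 0]) cylinder(h = 375, r = 14);
  translate([14, 251, 0]) cylinder(h = 375, r = 14);
  translate([309, 251, 0]) cylinder(h = 375, r = 14);
}
translate([-643, 167, 0]) {
  translate([0, 0, 375]) cube([323, 265, 30]);
  translate([14, 14, 0]) cylinder(h = 375, r = 14);
  translate([309, 14, 0]) cylinder(h = 375, r = 14);
  translate([14, 251, 0]) cylinder(h = 375, r = 14);
  translate([309, 251, 0]) cylinder(h = 375, r = 14);
}
translate([1799, 167, 0]) {
  translate([0, 0, 375]) cube([323, 265, 30]);
  translate([14, 14, 0]) cylinder(h = 375, r = 14);
  translate([309, 14, 0]) cylinder(h = 375, r = 14);
  translate([14, 251, 0]) cylinder(h = 375, r = 14);
  translate([309, 251, 0]) cylinder(h = 375, r = 14);
}
translate([0, 0, 685]) {
  cube([48, 42, 1352]);
  translate([466, 0, 0]) cube([48, 42, 1352]);
  translate([48, 0, 184]) cube([418, 42, 33]);
  translate([48, 0, 431]) cube([418, 42, 33]);
  translate([48, 0, 678]) cube([418, 42, 33]);
  translate([48, 0, 925]) cube([418, 42, 33]);
  translate([48, 0, 1172]) cube([418, 42, 33]);
}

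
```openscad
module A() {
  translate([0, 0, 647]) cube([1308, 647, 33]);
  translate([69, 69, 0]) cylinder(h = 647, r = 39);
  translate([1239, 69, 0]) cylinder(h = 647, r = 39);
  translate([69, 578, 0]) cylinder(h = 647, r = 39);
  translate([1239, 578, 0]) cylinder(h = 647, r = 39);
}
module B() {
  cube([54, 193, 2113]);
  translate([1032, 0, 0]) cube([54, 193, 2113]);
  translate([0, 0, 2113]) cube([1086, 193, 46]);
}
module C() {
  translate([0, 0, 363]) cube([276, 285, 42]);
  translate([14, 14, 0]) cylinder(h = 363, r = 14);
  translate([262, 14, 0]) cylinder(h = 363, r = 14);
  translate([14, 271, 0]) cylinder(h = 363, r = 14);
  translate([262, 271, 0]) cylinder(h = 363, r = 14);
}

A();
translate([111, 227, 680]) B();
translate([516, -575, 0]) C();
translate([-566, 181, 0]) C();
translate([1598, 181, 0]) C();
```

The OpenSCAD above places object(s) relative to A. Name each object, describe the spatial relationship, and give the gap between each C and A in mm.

Each stool's nearest face is 290 mm from the table's bounding box.

A is a table. B is a door frame. C is a stool. The door frame is on top of the table, centred. Three stools sit around the table at the −y, −x, +x sides. The gap between each stool and the table is 290 mm.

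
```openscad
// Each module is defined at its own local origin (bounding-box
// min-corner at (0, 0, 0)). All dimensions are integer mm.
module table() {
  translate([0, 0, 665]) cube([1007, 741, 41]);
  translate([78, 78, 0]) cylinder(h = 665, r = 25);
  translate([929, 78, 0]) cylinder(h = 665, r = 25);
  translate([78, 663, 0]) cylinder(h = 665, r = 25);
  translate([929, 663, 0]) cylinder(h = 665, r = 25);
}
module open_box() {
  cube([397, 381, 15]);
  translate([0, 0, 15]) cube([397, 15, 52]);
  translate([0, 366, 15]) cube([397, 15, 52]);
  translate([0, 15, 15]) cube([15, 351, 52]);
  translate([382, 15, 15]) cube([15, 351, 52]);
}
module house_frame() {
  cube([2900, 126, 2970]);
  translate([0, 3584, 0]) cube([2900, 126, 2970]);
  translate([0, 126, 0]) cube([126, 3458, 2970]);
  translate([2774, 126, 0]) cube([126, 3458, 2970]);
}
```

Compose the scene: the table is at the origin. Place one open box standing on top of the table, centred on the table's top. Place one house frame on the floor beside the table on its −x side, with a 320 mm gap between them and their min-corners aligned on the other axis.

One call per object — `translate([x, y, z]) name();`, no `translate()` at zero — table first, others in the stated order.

table();
translate([305, 180, 706]) open_box();
translate([-3220, 0, 0]) house_frame();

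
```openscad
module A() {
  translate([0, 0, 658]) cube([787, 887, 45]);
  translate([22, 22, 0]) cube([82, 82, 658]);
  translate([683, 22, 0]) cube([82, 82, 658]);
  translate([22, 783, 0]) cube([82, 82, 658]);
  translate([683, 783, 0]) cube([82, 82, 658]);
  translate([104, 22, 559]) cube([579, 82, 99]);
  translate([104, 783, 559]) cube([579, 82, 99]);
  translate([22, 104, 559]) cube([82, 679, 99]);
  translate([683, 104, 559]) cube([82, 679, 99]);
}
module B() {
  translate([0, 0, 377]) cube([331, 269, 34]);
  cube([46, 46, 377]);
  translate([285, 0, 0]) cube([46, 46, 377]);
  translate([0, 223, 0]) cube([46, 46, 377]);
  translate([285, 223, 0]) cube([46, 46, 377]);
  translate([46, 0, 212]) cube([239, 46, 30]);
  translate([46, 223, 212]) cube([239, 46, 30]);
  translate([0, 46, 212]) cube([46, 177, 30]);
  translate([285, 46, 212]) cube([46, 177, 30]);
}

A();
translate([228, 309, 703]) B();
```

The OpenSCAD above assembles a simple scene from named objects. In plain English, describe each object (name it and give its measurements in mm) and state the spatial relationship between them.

A is a rectangular dining table. The top is 787×887×45 mm with its upper surface at z = 703 mm. It stands on four 82×82 mm square legs, each inset 22 mm from the nearest pair of top edges, running from the floor to the underside of the top. Four apron rails, 82 mm thick and 99 mm tall, run between adjacent legs with their top edges flush with the underside of the top and their outer faces flush with the legs' outer faces.

B is a four-legged stool. The seat is a 331×269×34 mm slab whose top surface is at z = 411 mm; four square legs, each 46×46 mm in cross-section, run from the floor (z = 0) to the underside of the seat, each flush with a corner of the seat. Four stretchers, 46 mm wide and 30 mm tall, connect adjacent legs with their undersides at z = 212 mm, each running between the inner faces of the legs it joins and aligned with the legs' outer faces on the other axis.

The stool is on top of the table, centred.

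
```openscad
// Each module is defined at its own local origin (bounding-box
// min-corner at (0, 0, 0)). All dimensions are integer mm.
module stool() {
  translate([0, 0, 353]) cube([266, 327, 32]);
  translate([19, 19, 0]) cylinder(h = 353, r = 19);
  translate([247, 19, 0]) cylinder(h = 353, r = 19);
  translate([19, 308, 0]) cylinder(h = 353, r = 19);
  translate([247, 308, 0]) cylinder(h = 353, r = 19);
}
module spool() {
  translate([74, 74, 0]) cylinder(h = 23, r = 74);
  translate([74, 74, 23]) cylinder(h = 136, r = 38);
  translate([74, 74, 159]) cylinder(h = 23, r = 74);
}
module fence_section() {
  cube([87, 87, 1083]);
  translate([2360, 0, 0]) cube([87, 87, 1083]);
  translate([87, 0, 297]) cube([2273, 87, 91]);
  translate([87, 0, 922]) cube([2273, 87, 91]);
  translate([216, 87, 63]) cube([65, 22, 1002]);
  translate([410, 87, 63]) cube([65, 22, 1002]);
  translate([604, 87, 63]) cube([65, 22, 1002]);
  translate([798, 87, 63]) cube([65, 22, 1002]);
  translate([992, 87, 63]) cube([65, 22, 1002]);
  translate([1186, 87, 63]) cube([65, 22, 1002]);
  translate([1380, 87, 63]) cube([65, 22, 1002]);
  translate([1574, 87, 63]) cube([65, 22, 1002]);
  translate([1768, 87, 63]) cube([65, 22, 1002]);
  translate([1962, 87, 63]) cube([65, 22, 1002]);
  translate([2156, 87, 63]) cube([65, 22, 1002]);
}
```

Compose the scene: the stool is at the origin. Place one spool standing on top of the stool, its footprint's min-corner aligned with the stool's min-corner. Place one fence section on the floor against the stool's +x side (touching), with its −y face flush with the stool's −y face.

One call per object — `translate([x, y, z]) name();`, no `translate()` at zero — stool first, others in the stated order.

stool();
translate([0, 0, 385]) spool();
translate([266, 0, 0]) fence_section();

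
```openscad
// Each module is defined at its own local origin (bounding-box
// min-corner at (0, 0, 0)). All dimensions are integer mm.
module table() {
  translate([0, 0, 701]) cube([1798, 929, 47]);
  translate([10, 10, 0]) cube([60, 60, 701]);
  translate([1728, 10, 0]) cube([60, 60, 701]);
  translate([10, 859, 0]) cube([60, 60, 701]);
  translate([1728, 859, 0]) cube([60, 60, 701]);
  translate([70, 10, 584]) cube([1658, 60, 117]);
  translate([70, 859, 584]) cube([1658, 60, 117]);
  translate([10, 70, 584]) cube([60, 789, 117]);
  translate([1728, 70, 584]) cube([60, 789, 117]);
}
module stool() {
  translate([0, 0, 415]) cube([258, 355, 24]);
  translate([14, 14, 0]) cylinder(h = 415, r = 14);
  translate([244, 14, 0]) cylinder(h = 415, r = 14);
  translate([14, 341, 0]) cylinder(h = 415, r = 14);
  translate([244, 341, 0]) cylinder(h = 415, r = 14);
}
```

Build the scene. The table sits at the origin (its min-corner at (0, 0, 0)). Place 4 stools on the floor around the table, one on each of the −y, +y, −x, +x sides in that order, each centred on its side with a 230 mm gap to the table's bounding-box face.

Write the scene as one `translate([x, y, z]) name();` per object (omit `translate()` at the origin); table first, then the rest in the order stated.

table();
translate([770, -585, 0]) stool();
translate([770, 1159, 0]) stool();
translate([-488, 287, 0]) stool();
translate([2028, 287, 0]) stool();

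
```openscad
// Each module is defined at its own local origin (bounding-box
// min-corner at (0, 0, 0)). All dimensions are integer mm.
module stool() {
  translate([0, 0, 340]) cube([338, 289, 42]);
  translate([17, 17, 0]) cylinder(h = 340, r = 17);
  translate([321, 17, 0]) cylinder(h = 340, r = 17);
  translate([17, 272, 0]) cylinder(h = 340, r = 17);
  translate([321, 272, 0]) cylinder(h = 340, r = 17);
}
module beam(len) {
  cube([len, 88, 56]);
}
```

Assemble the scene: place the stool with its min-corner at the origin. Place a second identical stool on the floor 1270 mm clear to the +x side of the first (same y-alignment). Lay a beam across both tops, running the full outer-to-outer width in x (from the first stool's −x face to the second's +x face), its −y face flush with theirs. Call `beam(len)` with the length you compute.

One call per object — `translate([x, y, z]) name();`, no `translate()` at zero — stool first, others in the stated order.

stool();
translate([1608, 0, 0]) stool();
translate([0, 0, 382]) beam(1946);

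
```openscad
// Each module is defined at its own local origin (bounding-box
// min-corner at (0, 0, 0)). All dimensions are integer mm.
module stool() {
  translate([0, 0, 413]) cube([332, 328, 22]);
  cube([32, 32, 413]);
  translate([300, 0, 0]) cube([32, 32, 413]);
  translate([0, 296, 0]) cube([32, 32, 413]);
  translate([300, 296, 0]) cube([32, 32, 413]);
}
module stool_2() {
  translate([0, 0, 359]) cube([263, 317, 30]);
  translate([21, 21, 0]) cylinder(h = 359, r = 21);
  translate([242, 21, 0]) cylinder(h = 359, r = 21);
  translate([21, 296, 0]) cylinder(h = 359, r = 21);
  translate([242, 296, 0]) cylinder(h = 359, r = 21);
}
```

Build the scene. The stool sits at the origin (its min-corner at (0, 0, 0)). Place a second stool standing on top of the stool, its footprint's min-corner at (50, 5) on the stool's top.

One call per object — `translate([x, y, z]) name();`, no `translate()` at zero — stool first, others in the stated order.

stool();
translate([50, 5, 435]) stool_2();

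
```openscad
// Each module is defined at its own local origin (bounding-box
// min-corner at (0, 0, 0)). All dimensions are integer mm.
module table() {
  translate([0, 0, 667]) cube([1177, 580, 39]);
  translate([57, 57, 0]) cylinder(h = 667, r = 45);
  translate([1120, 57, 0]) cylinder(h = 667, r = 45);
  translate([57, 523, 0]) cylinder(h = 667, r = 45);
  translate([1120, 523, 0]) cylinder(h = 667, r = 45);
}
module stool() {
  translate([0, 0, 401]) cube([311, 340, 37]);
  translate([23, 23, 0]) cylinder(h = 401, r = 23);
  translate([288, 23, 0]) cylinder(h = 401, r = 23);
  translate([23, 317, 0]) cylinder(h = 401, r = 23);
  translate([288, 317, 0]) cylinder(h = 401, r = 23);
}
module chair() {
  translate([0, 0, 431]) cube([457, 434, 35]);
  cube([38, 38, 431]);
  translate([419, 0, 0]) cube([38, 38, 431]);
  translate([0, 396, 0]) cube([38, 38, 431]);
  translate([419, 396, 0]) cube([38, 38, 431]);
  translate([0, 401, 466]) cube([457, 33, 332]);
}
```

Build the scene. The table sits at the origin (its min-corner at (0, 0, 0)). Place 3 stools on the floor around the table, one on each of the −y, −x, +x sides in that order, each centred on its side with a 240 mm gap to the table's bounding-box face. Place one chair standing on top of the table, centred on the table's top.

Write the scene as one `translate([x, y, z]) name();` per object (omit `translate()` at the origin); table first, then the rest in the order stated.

table();
translate([433, -580, 0]) stool();
translate([-551, 120, 0]) stool();
translate([1417, 120, 0]) stool();
translate([360, 73, 706]) chair();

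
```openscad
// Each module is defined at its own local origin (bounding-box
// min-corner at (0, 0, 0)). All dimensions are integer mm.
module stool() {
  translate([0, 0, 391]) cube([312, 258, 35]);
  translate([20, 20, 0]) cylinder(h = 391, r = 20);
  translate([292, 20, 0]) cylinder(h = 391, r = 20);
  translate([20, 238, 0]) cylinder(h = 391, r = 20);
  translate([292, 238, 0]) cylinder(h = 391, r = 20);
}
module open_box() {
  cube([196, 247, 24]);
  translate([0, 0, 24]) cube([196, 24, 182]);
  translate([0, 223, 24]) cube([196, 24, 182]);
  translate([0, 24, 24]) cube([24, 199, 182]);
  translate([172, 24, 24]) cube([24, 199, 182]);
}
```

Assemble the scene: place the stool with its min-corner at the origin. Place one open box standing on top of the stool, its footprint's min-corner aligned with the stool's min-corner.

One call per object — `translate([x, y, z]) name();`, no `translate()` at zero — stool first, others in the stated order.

stool();
translate([0, 0, 426]) open_box();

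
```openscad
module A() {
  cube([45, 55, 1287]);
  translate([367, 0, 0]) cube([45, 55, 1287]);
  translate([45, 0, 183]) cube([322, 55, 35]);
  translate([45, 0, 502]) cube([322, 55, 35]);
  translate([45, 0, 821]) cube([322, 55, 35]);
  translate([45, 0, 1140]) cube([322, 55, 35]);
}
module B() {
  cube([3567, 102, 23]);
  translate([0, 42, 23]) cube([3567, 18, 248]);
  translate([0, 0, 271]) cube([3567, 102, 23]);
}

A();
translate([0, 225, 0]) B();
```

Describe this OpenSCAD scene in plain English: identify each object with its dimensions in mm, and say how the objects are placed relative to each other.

A is a straight ladder. Two 45×55 mm vertical rails, 1287 mm tall, stand 412 mm apart (outside-to-outside) with their front faces coplanar on the −y side. 4 rungs, each 55 mm deep and 35 mm tall, span between the inner faces of the rails, front faces flush with the rails. The lowest rung's underside is at z = 183 mm and rungs are spaced 319 mm apart (underside to underside).

B is an I-beam lying along x, 3567 mm long. Overall section height 294 mm. Two flanges 102 mm wide (y) and 23 mm thick, one on the floor and one at the top; a web 18 mm thick runs between them, centred on the flange width.

The I-beam is on the floor beside the ladder on its +y side.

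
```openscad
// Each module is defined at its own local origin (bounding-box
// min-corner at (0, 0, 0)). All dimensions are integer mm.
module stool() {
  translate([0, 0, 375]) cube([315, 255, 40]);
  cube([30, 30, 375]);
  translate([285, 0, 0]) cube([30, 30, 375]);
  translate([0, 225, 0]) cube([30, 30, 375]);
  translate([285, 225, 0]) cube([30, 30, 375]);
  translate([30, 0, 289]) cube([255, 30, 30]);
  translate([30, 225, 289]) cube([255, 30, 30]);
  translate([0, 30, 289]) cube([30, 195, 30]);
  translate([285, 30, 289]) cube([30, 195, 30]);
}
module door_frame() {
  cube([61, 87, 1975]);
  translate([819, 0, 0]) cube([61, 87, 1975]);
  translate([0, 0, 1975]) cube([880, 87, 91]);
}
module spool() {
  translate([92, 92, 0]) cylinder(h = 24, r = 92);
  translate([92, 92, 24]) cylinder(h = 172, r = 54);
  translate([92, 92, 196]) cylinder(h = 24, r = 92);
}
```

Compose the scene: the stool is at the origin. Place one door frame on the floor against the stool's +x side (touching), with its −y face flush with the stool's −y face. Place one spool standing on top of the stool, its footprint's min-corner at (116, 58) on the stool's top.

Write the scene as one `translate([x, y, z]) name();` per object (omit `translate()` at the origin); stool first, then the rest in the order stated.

stool();
translate([315, 0, 0]) door_frame();
translate([116, 58, 415]) spool();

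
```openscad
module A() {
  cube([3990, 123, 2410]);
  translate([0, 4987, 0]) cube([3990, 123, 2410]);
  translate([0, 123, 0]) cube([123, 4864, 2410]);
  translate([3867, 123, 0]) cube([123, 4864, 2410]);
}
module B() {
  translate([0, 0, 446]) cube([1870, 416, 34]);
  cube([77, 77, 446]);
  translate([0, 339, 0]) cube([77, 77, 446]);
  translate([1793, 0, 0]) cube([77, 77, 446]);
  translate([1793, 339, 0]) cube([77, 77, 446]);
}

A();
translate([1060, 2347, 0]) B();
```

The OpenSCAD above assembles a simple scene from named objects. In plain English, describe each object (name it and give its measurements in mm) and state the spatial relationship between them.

A is the wall frame of a small rectangular building: four walls, each 2410 mm tall and 123 mm thick, enclosing a footprint 3990 mm (x) by 5110 mm (y) outside-to-outside, with no floor or roof. The front and back walls (the −y and +y sides) span the full width; the two side walls fit between them.

B is a bench: a 1870×416 mm seat slab, 34 mm thick, top at z = 480 mm, on four 77×77 mm square legs flush with the seat corners and standing on z = 0.

The bench sits inside the house frame, centred.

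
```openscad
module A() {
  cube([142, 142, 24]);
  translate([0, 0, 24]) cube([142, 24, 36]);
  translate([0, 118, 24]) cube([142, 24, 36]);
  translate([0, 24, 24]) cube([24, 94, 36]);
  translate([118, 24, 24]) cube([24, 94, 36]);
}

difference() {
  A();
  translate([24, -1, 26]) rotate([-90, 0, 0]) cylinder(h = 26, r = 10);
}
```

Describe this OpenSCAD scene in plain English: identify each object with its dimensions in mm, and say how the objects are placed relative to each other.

A is an open-topped rectangular box: outside dimensions 142×142×60 mm, with a uniform wall and base thickness of 24 mm. The base is a full 142×142 slab on the floor; four walls sit on top of the base. The front and back walls (the −y and +y sides) span the full width; the two side walls fit between them.

The open box has a circular hole of radius 10 mm through its front wall, centred at (x = 24, z = 26).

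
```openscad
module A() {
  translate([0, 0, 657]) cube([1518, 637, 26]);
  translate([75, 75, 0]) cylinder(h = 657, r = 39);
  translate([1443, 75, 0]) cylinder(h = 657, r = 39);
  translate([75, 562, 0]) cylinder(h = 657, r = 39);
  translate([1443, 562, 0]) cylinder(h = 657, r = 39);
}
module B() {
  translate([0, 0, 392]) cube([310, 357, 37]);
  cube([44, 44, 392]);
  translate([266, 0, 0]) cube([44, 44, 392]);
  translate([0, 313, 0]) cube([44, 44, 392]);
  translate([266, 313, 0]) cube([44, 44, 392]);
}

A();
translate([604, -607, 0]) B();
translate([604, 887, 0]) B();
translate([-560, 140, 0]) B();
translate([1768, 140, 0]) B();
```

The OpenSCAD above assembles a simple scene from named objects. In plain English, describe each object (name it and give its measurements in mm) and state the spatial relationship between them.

A is a rectangular dining table. The top is 1518×637×26 mm with its upper surface at z = 683 mm. It stands on four round legs of 78 mm diameter, each leg's bounding box inset 36 mm from the nearest pair of top edges, running from the floor to the underside of the top.

B is a four-legged stool. The seat is a 310×357×37 mm slab whose top surface is at z = 429 mm; four square legs, each 44×44 mm in cross-section, run from the floor (z = 0) to the underside of the seat, each flush with a corner of the seat.

Four stools sit around the table at the −y, +y, −x, +x sides.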